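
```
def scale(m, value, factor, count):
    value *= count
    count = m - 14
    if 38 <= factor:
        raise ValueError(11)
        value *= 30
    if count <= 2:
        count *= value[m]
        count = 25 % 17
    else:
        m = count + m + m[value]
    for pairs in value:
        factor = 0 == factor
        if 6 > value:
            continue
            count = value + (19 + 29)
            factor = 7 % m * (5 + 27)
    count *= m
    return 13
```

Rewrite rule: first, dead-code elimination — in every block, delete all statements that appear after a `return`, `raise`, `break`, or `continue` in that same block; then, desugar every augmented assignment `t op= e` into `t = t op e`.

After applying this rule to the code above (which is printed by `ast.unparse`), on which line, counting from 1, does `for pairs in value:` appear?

Transformed code:
def scale(m, value, factor, count):
    value = value * count
    count = m - 14
    if 38 <= factor:
        raise ValueError(11)
    if count <= 2:
        count = count * value[m]
        count = 25 % 17
    else:
        m = count + m + m[value]
    for pairs in value:
        factor = 0 == factor
        if 6 > value:
            continue
    count = count * m
    return 13

11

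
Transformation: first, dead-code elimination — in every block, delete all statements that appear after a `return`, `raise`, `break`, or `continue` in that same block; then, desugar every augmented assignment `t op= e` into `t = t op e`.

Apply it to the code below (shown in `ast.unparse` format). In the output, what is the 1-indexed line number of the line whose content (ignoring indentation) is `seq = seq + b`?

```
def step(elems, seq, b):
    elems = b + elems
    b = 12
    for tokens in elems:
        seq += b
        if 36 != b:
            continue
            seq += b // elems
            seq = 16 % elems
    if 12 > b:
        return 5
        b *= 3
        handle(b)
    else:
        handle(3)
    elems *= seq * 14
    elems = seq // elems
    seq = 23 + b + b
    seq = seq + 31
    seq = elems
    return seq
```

5

Transformed code:
def step(elems, seq, b):
    elems = b + elems
    b = 12
    for tokens in elems:
        seq = seq + b
        if 36 != b:
            continue
    if 12 > b:
        return 5
    else:
        handle(3)
    elems = elems * (seq * 14)
    elems = seq // elems
    seq = 23 + b + b
    seq = seq + 31
    seq = elems
    return seq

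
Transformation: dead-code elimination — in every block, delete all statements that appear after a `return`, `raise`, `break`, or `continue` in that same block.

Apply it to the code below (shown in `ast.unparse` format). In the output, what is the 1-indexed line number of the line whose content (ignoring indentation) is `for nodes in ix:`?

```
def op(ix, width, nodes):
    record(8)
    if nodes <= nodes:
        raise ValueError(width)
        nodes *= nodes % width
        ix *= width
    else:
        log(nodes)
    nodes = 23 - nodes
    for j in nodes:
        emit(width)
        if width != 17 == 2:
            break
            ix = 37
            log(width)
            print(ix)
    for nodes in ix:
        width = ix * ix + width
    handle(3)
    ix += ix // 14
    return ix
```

Transformed code:
def op(ix, width, nodes):
    record(8)
    if nodes <= nodes:
        raise ValueError(width)
    else:
        log(nodes)
    nodes = 23 - nodes
    for j in nodes:
        emit(width)
        if width != 17 == 2:
            break
    for nodes in ix:
        width = ix * ix + width
    handle(3)
    ix += ix // 14
    return ix

12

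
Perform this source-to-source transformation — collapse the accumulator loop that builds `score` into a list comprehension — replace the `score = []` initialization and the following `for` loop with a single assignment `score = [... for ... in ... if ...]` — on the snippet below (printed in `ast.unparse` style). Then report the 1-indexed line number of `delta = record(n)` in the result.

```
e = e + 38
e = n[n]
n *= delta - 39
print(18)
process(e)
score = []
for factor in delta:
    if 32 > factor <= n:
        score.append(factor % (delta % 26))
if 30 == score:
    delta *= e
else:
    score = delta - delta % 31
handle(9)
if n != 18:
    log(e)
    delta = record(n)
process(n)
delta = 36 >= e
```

Transformed code:
e = e + 38
e = n[n]
n *= delta - 39
print(18)
process(e)
score = [factor % (delta % 26) for factor in delta if 32 > factor <= n]
if 30 == score:
    delta *= e
else:
    score = delta - delta % 31
handle(9)
if n != 18:
    log(e)
    delta = record(n)
process(n)
delta = 36 >= e

14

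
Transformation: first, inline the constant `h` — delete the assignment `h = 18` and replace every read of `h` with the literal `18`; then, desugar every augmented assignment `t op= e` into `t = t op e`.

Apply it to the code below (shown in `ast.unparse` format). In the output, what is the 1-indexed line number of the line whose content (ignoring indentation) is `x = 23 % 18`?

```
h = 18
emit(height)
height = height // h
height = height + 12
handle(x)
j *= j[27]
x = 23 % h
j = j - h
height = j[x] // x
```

6

Transformed code:
emit(height)
height = height // 18
height = height + 12
handle(x)
j = j * j[27]
x = 23 % 18
j = j - 18
height = j[x] // x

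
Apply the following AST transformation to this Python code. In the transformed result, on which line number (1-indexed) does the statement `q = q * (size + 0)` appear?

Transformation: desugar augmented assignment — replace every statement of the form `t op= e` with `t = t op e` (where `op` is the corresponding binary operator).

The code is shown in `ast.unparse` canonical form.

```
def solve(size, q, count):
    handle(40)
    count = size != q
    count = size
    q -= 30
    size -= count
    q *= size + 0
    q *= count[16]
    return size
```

7

Transformed code:
def solve(size, q, count):
    handle(40)
    count = size != q
    count = size
    q = q - 30
    size = size - count
    q = q * (size + 0)
    q = q * count[16]
    return size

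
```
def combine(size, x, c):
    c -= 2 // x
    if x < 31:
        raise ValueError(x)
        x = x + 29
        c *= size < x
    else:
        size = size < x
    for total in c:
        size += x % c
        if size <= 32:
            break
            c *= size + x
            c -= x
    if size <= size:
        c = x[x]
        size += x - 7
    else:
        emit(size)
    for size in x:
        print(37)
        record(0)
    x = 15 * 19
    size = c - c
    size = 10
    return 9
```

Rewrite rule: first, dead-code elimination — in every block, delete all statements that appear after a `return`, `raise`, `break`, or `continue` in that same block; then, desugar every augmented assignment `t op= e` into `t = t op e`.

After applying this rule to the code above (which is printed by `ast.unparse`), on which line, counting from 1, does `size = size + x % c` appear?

8

Transformed code:
def combine(size, x, c):
    c = c - 2 // x
    if x < 31:
        raise ValueError(x)
    else:
        size = size < x
    for total in c:
        size = size + x % c
        if size <= 32:
            break
    if size <= size:
        c = x[x]
        size = size + (x - 7)
    else:
        emit(size)
    for size in x:
        print(37)
        record(0)
    x = 15 * 19
    size = c - c
    size = 10
    return 9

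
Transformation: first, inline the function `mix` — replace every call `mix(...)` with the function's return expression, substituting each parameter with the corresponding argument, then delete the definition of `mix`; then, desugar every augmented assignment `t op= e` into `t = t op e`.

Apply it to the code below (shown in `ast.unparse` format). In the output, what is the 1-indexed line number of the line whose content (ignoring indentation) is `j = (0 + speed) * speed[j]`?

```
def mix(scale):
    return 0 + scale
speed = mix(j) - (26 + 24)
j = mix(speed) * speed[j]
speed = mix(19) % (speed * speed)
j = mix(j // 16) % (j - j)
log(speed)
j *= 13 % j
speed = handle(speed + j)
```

Transformed code:
speed = 0 + j - (26 + 24)
j = (0 + speed) * speed[j]
speed = (0 + 19) % (speed * speed)
j = (0 + j // 16) % (j - j)
log(speed)
j = j * (13 % j)
speed = handle(speed + j)

2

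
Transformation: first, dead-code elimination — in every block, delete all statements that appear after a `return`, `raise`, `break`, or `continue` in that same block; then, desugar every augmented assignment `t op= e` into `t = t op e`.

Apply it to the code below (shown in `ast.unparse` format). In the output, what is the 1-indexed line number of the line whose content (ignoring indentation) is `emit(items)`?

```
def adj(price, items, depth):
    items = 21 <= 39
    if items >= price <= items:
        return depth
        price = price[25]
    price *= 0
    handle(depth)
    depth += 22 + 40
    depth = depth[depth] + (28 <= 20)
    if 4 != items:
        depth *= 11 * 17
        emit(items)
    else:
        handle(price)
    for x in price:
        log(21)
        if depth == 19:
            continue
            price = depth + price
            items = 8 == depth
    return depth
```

11

Transformed code:
def adj(price, items, depth):
    items = 21 <= 39
    if items >= price <= items:
        return depth
    price = price * 0
    handle(depth)
    depth = depth + (22 + 40)
    depth = depth[depth] + (28 <= 20)
    if 4 != items:
        depth = depth * (11 * 17)
        emit(items)
    else:
        handle(price)
    for x in price:
        log(21)
        if depth == 19:
            continue
    return depth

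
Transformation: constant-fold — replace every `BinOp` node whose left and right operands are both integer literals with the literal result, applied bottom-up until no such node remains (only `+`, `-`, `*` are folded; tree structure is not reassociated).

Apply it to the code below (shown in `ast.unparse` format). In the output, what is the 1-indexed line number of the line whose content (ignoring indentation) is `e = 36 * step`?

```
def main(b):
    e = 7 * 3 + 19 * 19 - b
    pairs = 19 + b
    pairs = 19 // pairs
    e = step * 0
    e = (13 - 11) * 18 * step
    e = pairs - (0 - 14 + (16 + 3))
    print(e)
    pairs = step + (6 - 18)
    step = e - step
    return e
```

Transformed code:
def main(b):
    e = 382 - b
    pairs = 19 + b
    pairs = 19 // pairs
    e = step * 0
    e = 36 * step
    e = pairs - 5
    print(e)
    pairs = step + -12
    step = e - step
    return e

6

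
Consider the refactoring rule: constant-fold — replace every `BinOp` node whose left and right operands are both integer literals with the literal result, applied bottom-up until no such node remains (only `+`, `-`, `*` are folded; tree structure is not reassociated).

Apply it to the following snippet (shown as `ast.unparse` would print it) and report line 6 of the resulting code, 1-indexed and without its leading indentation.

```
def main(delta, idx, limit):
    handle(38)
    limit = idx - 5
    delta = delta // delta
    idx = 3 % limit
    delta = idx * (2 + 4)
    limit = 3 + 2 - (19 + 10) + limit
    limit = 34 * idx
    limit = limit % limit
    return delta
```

delta = idx * 6

Transformed code:
def main(delta, idx, limit):
    handle(38)
    limit = idx - 5
    delta = delta // delta
    idx = 3 % limit
    delta = idx * 6
    limit = -24 + limit
    limit = 34 * idx
    limit = limit % limit
    return delta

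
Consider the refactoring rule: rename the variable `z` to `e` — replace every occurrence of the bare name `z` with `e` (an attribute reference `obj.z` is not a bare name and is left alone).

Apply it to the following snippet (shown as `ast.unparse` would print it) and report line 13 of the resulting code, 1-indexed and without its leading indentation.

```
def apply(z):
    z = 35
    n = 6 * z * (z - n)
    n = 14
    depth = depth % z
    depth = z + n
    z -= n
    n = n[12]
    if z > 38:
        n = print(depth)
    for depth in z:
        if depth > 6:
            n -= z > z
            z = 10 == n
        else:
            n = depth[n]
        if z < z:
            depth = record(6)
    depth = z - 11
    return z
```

Transformed code:
def apply(e):
    e = 35
    n = 6 * e * (e - n)
    n = 14
    depth = depth % e
    depth = e + n
    e -= n
    n = n[12]
    if e > 38:
        n = print(depth)
    for depth in e:
        if depth > 6:
            n -= e > e
            e = 10 == n
        else:
            n = depth[n]
        if e < e:
            depth = record(6)
    depth = e - 11
    return e

n -= e > e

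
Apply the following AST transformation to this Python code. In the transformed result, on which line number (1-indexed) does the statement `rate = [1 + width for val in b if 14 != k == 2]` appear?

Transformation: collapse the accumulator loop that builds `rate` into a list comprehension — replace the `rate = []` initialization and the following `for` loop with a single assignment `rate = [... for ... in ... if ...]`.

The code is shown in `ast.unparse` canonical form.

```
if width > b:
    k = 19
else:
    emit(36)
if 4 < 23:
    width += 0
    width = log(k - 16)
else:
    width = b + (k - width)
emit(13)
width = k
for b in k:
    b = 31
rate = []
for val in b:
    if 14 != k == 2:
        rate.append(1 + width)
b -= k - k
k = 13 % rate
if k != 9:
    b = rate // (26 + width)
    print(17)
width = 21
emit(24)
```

14

Transformed code:
if width > b:
    k = 19
else:
    emit(36)
if 4 < 23:
    width += 0
    width = log(k - 16)
else:
    width = b + (k - width)
emit(13)
width = k
for b in k:
    b = 31
rate = [1 + width for val in b if 14 != k == 2]
b -= k - k
k = 13 % rate
if k != 9:
    b = rate // (26 + width)
    print(17)
width = 21
emit(24)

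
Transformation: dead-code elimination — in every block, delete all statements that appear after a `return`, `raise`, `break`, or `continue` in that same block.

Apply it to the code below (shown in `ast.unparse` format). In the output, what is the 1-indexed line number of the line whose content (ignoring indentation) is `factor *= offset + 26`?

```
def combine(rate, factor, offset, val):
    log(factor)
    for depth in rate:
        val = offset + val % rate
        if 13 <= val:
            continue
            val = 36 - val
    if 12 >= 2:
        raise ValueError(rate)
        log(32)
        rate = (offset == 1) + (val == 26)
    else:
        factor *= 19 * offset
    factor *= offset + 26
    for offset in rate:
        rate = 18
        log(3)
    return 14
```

11

Transformed code:
def combine(rate, factor, offset, val):
    log(factor)
    for depth in rate:
        val = offset + val % rate
        if 13 <= val:
            continue
    if 12 >= 2:
        raise ValueError(rate)
    else:
        factor *= 19 * offset
    factor *= offset + 26
    for offset in rate:
        rate = 18
        log(3)
    return 14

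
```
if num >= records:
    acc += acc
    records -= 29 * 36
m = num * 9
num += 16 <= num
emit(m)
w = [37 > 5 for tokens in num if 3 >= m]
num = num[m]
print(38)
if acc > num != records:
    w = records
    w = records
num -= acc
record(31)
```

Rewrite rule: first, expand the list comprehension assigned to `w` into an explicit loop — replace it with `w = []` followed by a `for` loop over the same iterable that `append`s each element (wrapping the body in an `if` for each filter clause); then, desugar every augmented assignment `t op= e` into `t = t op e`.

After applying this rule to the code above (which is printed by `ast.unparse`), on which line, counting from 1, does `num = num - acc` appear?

Transformed code:
if num >= records:
    acc = acc + acc
    records = records - 29 * 36
m = num * 9
num = num + (16 <= num)
emit(m)
w = []
for tokens in num:
    if 3 >= m:
        w.append(37 > 5)
num = num[m]
print(38)
if acc > num != records:
    w = records
    w = records
num = num - acc
record(31)

16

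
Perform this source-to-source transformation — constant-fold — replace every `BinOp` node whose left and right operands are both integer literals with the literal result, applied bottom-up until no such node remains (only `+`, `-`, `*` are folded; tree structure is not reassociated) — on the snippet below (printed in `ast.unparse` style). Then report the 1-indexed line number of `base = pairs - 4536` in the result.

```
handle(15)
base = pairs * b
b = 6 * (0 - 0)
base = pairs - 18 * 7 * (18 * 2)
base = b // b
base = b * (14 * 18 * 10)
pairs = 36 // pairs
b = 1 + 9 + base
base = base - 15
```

4

Transformed code:
handle(15)
base = pairs * b
b = 0
base = pairs - 4536
base = b // b
base = b * 2520
pairs = 36 // pairs
b = 10 + base
base = base - 15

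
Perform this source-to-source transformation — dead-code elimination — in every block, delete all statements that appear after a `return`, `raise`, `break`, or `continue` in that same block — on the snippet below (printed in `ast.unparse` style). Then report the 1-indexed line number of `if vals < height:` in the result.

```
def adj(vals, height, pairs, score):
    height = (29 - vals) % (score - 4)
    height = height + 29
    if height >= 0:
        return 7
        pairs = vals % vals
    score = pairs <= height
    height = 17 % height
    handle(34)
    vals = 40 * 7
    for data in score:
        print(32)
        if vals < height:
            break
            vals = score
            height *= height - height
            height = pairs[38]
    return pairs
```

12

Transformed code:
def adj(vals, height, pairs, score):
    height = (29 - vals) % (score - 4)
    height = height + 29
    if height >= 0:
        return 7
    score = pairs <= height
    height = 17 % height
    handle(34)
    vals = 40 * 7
    for data in score:
        print(32)
        if vals < height:
            break
    return pairs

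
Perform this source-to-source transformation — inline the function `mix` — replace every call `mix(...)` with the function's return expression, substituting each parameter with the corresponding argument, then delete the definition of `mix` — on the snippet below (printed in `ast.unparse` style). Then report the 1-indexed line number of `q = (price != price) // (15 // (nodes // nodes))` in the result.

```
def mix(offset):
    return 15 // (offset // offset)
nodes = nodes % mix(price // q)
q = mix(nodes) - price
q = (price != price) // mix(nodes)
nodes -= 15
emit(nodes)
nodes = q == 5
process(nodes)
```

Transformed code:
nodes = nodes % (15 // (price // q // (price // q)))
q = 15 // (nodes // nodes) - price
q = (price != price) // (15 // (nodes // nodes))
nodes -= 15
emit(nodes)
nodes = q == 5
process(nodes)

3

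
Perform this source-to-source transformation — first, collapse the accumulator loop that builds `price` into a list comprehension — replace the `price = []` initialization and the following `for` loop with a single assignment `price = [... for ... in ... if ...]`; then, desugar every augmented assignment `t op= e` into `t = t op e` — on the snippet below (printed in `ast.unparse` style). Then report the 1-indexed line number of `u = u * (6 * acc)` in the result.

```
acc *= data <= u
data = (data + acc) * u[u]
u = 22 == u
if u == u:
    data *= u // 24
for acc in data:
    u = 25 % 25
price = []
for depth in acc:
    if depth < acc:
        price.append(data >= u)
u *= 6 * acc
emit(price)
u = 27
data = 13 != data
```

Transformed code:
acc = acc * (data <= u)
data = (data + acc) * u[u]
u = 22 == u
if u == u:
    data = data * (u // 24)
for acc in data:
    u = 25 % 25
price = [data >= u for depth in acc if depth < acc]
u = u * (6 * acc)
emit(price)
u = 27
data = 13 != data

9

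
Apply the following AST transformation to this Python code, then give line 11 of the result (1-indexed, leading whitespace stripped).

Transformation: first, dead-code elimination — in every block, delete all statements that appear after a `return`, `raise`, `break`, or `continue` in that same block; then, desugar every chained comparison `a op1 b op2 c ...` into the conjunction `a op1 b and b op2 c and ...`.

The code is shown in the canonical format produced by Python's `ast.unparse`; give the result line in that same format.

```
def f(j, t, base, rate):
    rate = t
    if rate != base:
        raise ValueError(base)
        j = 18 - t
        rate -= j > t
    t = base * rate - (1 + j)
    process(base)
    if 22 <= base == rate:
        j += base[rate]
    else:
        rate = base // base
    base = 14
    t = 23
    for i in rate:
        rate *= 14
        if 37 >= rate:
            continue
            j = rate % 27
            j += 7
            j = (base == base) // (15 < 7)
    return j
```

base = 14

Transformed code:
def f(j, t, base, rate):
    rate = t
    if rate != base:
        raise ValueError(base)
    t = base * rate - (1 + j)
    process(base)
    if 22 <= base and base == rate:
        j += base[rate]
    else:
        rate = base // base
    base = 14
    t = 23
    for i in rate:
        rate *= 14
        if 37 >= rate:
            continue
    return j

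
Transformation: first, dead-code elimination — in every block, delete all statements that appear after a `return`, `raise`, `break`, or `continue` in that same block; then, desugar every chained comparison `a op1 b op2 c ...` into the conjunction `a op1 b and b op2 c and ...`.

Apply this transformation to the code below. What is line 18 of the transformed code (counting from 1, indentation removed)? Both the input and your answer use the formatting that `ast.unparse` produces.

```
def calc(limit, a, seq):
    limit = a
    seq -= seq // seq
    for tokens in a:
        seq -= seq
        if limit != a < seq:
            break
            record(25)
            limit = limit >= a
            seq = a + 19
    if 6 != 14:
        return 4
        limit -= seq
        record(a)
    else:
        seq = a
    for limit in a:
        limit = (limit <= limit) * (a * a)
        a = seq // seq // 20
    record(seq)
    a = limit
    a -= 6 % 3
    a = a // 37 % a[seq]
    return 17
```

Transformed code:
def calc(limit, a, seq):
    limit = a
    seq -= seq // seq
    for tokens in a:
        seq -= seq
        if limit != a and a < seq:
            break
    if 6 != 14:
        return 4
    else:
        seq = a
    for limit in a:
        limit = (limit <= limit) * (a * a)
        a = seq // seq // 20
    record(seq)
    a = limit
    a -= 6 % 3
    a = a // 37 % a[seq]
    return 17

a = a // 37 % a[seq]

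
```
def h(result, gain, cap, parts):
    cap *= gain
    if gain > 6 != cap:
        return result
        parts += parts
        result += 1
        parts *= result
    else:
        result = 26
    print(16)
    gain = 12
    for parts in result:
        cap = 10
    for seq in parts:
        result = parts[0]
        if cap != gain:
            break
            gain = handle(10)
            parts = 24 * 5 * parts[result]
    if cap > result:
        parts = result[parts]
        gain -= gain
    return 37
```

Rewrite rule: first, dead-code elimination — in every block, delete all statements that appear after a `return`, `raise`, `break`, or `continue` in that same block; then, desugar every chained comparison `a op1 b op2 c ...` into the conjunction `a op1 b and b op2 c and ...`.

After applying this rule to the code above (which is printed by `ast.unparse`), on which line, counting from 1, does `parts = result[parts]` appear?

16

Transformed code:
def h(result, gain, cap, parts):
    cap *= gain
    if gain > 6 and 6 != cap:
        return result
    else:
        result = 26
    print(16)
    gain = 12
    for parts in result:
        cap = 10
    for seq in parts:
        result = parts[0]
        if cap != gain:
            break
    if cap > result:
        parts = result[parts]
        gain -= gain
    return 37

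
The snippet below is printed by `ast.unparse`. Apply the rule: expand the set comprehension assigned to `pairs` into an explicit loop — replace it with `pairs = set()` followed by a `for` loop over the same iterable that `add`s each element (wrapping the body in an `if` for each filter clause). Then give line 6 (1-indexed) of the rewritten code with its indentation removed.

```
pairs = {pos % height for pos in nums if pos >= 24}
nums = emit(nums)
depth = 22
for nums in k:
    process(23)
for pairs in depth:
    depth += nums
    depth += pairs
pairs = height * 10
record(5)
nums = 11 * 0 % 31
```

Transformed code:
pairs = set()
for pos in nums:
    if pos >= 24:
        pairs.add(pos % height)
nums = emit(nums)
depth = 22
for nums in k:
    process(23)
for pairs in depth:
    depth += nums
    depth += pairs
pairs = height * 10
record(5)
nums = 11 * 0 % 31

depth = 22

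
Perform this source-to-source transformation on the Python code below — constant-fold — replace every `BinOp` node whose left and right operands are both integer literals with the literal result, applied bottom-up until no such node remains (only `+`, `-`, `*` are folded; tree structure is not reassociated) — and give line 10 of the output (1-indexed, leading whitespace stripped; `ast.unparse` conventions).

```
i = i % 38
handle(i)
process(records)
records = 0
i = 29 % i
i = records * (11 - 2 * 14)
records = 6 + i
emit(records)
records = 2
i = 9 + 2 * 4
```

Transformed code:
i = i % 38
handle(i)
process(records)
records = 0
i = 29 % i
i = records * -17
records = 6 + i
emit(records)
records = 2
i = 17

i = 17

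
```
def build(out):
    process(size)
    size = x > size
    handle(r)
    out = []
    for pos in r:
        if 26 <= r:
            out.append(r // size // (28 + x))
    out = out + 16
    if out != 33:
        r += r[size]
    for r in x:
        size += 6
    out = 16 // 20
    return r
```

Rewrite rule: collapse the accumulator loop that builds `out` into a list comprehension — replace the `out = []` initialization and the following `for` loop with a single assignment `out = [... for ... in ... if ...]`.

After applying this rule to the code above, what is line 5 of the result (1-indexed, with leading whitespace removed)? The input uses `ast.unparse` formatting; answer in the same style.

Transformed code:
def build(out):
    process(size)
    size = x > size
    handle(r)
    out = [r // size // (28 + x) for pos in r if 26 <= r]
    out = out + 16
    if out != 33:
        r += r[size]
    for r in x:
        size += 6
    out = 16 // 20
    return r

out = [r // size // (28 + x) for pos in r if 26 <= r]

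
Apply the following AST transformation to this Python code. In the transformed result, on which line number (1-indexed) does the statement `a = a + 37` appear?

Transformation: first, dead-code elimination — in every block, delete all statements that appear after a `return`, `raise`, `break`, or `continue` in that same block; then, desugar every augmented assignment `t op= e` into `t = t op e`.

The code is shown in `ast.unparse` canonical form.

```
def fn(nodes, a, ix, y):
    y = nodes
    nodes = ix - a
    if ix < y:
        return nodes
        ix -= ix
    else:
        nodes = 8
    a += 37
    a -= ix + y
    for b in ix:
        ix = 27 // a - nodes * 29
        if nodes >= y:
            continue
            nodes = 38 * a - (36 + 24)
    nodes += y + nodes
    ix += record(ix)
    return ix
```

Transformed code:
def fn(nodes, a, ix, y):
    y = nodes
    nodes = ix - a
    if ix < y:
        return nodes
    else:
        nodes = 8
    a = a + 37
    a = a - (ix + y)
    for b in ix:
        ix = 27 // a - nodes * 29
        if nodes >= y:
            continue
    nodes = nodes + (y + nodes)
    ix = ix + record(ix)
    return ix

8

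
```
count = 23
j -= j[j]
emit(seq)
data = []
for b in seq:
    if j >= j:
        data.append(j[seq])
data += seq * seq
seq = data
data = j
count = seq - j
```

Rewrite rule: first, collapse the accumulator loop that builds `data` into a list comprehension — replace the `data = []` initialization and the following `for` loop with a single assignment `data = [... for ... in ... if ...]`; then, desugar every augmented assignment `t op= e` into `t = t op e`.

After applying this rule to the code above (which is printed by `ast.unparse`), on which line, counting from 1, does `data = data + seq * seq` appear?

Transformed code:
count = 23
j = j - j[j]
emit(seq)
data = [j[seq] for b in seq if j >= j]
data = data + seq * seq
seq = data
data = j
count = seq - j

5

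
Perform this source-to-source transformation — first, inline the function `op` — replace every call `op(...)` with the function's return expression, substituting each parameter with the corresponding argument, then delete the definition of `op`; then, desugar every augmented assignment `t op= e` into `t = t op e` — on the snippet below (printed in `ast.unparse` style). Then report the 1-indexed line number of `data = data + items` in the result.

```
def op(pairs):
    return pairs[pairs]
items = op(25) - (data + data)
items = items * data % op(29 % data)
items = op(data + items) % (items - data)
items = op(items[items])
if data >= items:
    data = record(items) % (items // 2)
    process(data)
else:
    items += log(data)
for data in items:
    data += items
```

Transformed code:
items = 25[25] - (data + data)
items = items * data % (29 % data)[29 % data]
items = (data + items)[data + items] % (items - data)
items = items[items][items[items]]
if data >= items:
    data = record(items) % (items // 2)
    process(data)
else:
    items = items + log(data)
for data in items:
    data = data + items

11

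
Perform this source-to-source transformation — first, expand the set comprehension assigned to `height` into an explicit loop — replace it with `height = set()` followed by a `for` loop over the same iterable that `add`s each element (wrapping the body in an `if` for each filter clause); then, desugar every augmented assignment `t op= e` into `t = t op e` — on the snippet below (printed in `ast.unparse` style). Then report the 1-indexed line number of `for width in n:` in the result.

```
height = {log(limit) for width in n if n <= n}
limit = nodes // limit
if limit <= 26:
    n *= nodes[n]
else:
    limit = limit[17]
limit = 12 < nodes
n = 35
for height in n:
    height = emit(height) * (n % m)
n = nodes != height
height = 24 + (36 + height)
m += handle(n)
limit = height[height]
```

Transformed code:
height = set()
for width in n:
    if n <= n:
        height.add(log(limit))
limit = nodes // limit
if limit <= 26:
    n = n * nodes[n]
else:
    limit = limit[17]
limit = 12 < nodes
n = 35
for height in n:
    height = emit(height) * (n % m)
n = nodes != height
height = 24 + (36 + height)
m = m + handle(n)
limit = height[height]

2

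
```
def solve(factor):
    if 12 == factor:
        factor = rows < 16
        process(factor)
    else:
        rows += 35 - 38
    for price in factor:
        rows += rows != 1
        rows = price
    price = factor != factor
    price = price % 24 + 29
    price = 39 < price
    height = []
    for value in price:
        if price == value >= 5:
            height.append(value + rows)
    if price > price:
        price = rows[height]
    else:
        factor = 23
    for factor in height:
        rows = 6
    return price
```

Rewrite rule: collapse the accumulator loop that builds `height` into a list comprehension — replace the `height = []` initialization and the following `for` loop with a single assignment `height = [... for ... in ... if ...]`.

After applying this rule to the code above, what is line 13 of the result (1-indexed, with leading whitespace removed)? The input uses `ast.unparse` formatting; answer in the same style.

Transformed code:
def solve(factor):
    if 12 == factor:
        factor = rows < 16
        process(factor)
    else:
        rows += 35 - 38
    for price in factor:
        rows += rows != 1
        rows = price
    price = factor != factor
    price = price % 24 + 29
    price = 39 < price
    height = [value + rows for value in price if price == value >= 5]
    if price > price:
        price = rows[height]
    else:
        factor = 23
    for factor in height:
        rows = 6
    return price

height = [value + rows for value in price if price == value >= 5]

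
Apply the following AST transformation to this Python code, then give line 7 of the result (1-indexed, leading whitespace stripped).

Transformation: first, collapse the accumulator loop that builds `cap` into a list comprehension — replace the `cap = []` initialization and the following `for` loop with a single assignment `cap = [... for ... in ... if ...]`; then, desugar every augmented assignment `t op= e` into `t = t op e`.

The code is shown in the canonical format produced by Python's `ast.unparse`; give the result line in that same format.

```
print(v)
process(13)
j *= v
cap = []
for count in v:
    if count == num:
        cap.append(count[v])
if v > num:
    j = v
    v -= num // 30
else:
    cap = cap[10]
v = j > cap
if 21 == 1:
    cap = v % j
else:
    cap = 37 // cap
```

v = v - num // 30

Transformed code:
print(v)
process(13)
j = j * v
cap = [count[v] for count in v if count == num]
if v > num:
    j = v
    v = v - num // 30
else:
    cap = cap[10]
v = j > cap
if 21 == 1:
    cap = v % j
else:
    cap = 37 // cap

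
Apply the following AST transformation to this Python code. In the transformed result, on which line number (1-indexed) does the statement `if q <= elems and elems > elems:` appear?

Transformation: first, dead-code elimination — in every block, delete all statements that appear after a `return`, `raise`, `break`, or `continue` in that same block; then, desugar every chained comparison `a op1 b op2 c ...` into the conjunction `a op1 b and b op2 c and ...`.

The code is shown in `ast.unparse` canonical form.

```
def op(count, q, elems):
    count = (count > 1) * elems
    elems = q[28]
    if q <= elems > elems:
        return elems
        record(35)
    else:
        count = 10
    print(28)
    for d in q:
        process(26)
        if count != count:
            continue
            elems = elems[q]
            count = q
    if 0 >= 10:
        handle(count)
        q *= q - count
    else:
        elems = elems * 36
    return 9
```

4

Transformed code:
def op(count, q, elems):
    count = (count > 1) * elems
    elems = q[28]
    if q <= elems and elems > elems:
        return elems
    else:
        count = 10
    print(28)
    for d in q:
        process(26)
        if count != count:
            continue
    if 0 >= 10:
        handle(count)
        q *= q - count
    else:
        elems = elems * 36
    return 9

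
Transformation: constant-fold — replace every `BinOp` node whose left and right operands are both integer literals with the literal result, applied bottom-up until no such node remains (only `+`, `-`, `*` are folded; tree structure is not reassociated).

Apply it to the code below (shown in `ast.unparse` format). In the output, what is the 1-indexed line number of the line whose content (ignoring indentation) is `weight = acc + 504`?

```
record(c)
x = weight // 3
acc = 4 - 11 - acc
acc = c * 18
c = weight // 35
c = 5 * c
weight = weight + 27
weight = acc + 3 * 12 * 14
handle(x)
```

8

Transformed code:
record(c)
x = weight // 3
acc = -7 - acc
acc = c * 18
c = weight // 35
c = 5 * c
weight = weight + 27
weight = acc + 504
handle(x)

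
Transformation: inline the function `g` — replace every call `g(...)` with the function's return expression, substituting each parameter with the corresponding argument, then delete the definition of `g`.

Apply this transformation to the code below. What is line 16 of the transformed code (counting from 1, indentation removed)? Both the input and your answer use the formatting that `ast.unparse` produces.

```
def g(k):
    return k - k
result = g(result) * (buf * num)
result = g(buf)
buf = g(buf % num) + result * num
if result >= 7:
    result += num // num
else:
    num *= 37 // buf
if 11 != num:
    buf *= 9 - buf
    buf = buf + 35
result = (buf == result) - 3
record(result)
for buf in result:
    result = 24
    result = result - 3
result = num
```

Transformed code:
result = (result - result) * (buf * num)
result = buf - buf
buf = buf % num - buf % num + result * num
if result >= 7:
    result += num // num
else:
    num *= 37 // buf
if 11 != num:
    buf *= 9 - buf
    buf = buf + 35
result = (buf == result) - 3
record(result)
for buf in result:
    result = 24
    result = result - 3
result = num

result = num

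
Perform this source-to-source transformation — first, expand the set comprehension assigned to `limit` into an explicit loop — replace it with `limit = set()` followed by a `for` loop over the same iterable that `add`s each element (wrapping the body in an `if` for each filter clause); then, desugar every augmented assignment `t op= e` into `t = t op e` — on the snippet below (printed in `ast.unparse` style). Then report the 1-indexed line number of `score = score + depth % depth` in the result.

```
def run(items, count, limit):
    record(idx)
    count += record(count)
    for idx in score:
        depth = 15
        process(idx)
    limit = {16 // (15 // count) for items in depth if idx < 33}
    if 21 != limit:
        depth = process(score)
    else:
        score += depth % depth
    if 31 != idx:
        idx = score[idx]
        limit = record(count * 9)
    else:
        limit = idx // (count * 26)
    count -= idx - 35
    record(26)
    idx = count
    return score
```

14

Transformed code:
def run(items, count, limit):
    record(idx)
    count = count + record(count)
    for idx in score:
        depth = 15
        process(idx)
    limit = set()
    for items in depth:
        if idx < 33:
            limit.add(16 // (15 // count))
    if 21 != limit:
        depth = process(score)
    else:
        score = score + depth % depth
    if 31 != idx:
        idx = score[idx]
        limit = record(count * 9)
    else:
        limit = idx // (count * 26)
    count = count - (idx - 35)
    record(26)
    idx = count
    return score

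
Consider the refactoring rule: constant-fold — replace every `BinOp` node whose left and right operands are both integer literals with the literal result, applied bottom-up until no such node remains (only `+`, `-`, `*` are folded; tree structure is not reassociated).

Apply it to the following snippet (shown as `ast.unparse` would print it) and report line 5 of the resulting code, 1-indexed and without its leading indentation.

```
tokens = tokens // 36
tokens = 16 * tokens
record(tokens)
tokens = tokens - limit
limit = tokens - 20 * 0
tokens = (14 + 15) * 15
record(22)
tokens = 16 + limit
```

limit = tokens - 0

Transformed code:
tokens = tokens // 36
tokens = 16 * tokens
record(tokens)
tokens = tokens - limit
limit = tokens - 0
tokens = 435
record(22)
tokens = 16 + limit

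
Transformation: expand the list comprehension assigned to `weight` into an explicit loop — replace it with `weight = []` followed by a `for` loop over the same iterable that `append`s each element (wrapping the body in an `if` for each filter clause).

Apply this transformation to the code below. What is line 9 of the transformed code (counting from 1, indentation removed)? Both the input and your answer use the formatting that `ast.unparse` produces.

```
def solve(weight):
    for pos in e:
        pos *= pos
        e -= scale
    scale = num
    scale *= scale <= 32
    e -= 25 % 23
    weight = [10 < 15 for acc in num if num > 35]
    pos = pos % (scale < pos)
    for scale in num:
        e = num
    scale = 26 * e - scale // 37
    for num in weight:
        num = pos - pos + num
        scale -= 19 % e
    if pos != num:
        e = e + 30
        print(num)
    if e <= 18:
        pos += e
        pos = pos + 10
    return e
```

for acc in num:

Transformed code:
def solve(weight):
    for pos in e:
        pos *= pos
        e -= scale
    scale = num
    scale *= scale <= 32
    e -= 25 % 23
    weight = []
    for acc in num:
        if num > 35:
            weight.append(10 < 15)
    pos = pos % (scale < pos)
    for scale in num:
        e = num
    scale = 26 * e - scale // 37
    for num in weight:
        num = pos - pos + num
        scale -= 19 % e
    if pos != num:
        e = e + 30
        print(num)
    if e <= 18:
        pos += e
        pos = pos + 10
    return e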